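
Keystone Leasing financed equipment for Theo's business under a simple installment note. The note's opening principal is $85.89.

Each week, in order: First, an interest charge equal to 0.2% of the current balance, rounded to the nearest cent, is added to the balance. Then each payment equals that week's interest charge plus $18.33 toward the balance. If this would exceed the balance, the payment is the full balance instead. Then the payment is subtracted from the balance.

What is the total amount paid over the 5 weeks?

Week 1: opening $85.89; interest $0.17 → $86.06; payment $18.50; balance $67.56
Week 2: opening $67.56; interest $0.14 → $67.70; payment $18.47; balance $49.23
Week 3: opening $49.23; interest $0.10 → $49.33; payment $18.43; balance $30.90
Week 4: opening $30.90; interest $0.06 → $30.96; payment $18.39; balance $12.57
Week 5: opening $12.57; interest $0.03 → $12.60; payment $12.60; balance $0.00
Total paid: $86.39

$86.39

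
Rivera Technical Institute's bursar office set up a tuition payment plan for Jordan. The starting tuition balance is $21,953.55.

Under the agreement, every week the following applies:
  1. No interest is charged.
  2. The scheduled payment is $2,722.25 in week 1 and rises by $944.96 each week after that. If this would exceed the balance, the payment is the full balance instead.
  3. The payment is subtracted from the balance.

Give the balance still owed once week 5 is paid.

Week 1: $21,953.55 − $2,722.25 → $19,231.30
Week 2: $19,231.30 − $3,667.21 → $15,564.09
Week 3: $15,564.09 − $4,612.17 → $10,951.92
Week 4: $10,951.92 − $5,557.13 → $5,394.79
Week 5: $5,394.79 − $5,394.79 → $0.00

$0.00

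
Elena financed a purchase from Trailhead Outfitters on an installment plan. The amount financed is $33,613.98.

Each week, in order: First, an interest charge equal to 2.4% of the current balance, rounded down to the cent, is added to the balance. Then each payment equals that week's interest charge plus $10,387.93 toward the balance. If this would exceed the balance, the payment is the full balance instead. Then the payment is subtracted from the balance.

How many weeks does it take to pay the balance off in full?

Week 1: opening $33,613.98; interest $806.73 → $34,420.71; payment $11,194.66; balance $23,226.05
Week 2: opening $23,226.05; interest $557.42 → $23,783.47; payment $10,945.35; balance $12,838.12
Week 3: opening $12,838.12; interest $308.11 → $13,146.23; payment $10,696.04; balance $2,450.19
Week 4: opening $2,450.19; interest $58.80 → $2,508.99; payment $2,508.99; balance $0.00
Balance reaches $0.00 in week 4.

4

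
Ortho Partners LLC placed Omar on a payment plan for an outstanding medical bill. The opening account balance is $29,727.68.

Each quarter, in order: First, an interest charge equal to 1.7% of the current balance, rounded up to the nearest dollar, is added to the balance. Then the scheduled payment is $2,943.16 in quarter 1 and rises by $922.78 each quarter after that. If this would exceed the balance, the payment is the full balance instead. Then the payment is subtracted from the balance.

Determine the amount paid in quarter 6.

Quarter 1: $29,727.68 +$506.00 interest = $30,233.68; pay $2,943.16 → $27,290.52
Quarter 2: $27,290.52 +$464.00 interest = $27,754.52; pay $3,865.94 → $23,888.58
Quarter 3: $23,888.58 +$407.00 interest = $24,295.58; pay $4,788.72 → $19,506.86
Quarter 4: $19,506.86 +$332.00 interest = $19,838.86; pay $5,711.50 → $14,127.36
Quarter 5: $14,127.36 +$241.00 interest = $14,368.36; pay $6,634.28 → $7,734.08
Quarter 6: $7,734.08 +$132.00 interest = $7,866.08; pay $7,557.06 → $309.02

$7,557.06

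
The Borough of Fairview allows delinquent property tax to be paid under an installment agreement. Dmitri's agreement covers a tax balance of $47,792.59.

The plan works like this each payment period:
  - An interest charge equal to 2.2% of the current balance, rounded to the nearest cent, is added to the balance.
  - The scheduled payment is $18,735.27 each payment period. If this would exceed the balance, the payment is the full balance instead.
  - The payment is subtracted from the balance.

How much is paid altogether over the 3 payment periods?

Payment period 1: opening $47,792.59; interest $1,051.44 → $48,844.03; payment $18,735.27; balance $30,108.76
Payment period 2: opening $30,108.76; interest $662.39 → $30,771.15; payment $18,735.27; balance $12,035.88
Payment period 3: opening $12,035.88; interest $264.79 → $12,300.67; payment $12,300.67; balance $0.00
Total paid: $49,771.21

$49,771.21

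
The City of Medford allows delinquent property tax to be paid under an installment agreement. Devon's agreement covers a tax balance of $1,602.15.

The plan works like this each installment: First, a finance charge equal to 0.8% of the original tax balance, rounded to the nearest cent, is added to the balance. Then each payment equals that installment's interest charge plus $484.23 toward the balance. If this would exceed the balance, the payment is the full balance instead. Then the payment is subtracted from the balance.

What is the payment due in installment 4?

$162.28

Installment 1: opening $1,602.15; interest $12.82 → $1,614.97; payment $497.05; balance $1,117.92
Installment 2: opening $1,117.92; interest $12.82 → $1,130.74; payment $497.05; balance $633.69
Installment 3: opening $633.69; interest $12.82 → $646.51; payment $497.05; balance $149.46
Installment 4: opening $149.46; interest $12.82 → $162.28; payment $162.28; balance $0.00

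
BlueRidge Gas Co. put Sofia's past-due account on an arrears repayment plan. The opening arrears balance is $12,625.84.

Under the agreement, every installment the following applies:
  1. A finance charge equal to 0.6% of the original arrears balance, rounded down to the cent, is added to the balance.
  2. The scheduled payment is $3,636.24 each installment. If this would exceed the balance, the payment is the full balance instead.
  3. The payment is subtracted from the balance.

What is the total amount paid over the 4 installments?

$12,928.84

# | Opening | Interest | Payment | End bal
1 | $12,625.84 | $75.75 | $3,636.24 | $9,065.35
2 | $9,065.35 | $75.75 | $3,636.24 | $5,504.86
3 | $5,504.86 | $75.75 | $3,636.24 | $1,944.37
4 | $1,944.37 | $75.75 | $2,020.12 | $0.00
Total paid: $12,928.84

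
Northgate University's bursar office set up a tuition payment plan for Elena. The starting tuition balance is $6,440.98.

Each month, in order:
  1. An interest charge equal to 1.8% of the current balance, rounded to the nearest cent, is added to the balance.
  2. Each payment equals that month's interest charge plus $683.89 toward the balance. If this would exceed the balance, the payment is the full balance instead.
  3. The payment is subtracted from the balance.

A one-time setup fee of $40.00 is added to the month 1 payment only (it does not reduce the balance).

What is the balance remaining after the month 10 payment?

$0.00

Month 1: opening $6,440.98; interest $115.94 → $6,556.92; payment $799.83 (+ $40.00 fee); balance $5,757.09
Month 2: opening $5,757.09; interest $103.63 → $5,860.72; payment $787.52; balance $5,073.20
Month 3: opening $5,073.20; interest $91.32 → $5,164.52; payment $775.21; balance $4,389.31
Month 4: opening $4,389.31; interest $79.01 → $4,468.32; payment $762.90; balance $3,705.42
Month 5: opening $3,705.42; interest $66.70 → $3,772.12; payment $750.59; balance $3,021.53
Month 6: opening $3,021.53; interest $54.39 → $3,075.92; payment $738.28; balance $2,337.64
Month 7: opening $2,337.64; interest $42.08 → $2,379.72; payment $725.97; balance $1,653.75
Month 8: opening $1,653.75; interest $29.77 → $1,683.52; payment $713.66; balance $969.86
Month 9: opening $969.86; interest $17.46 → $987.32; payment $701.35; balance $285.97
Month 10: opening $285.97; interest $5.15 → $291.12; payment $291.12; balance $0.00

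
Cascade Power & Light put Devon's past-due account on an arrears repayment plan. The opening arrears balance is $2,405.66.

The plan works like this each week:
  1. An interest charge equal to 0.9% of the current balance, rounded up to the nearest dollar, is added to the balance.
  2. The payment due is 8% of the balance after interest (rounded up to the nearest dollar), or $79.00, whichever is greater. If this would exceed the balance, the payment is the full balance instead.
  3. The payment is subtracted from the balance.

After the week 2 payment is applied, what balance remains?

# | Opening | Interest | Payment | End bal
1 | $2,405.66 | $22.00 | $195.00 | $2,232.66
2 | $2,232.66 | $21.00 | $181.00 | $2,072.66

$2,072.66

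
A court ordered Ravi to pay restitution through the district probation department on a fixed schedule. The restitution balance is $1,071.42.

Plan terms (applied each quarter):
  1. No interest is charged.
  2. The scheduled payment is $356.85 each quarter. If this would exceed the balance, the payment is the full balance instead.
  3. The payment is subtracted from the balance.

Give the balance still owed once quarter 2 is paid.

# | Opening | Payment | End bal
1 | $1,071.42 | $356.85 | $714.57
2 | $714.57 | $356.85 | $357.72

$357.72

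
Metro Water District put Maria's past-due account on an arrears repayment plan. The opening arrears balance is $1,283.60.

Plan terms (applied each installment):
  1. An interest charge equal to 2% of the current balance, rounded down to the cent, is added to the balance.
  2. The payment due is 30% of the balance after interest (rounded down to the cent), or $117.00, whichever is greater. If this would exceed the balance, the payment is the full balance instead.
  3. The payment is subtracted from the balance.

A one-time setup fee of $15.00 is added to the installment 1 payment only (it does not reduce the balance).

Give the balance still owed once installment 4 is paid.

$333.60

Installment 1: $1,283.60 +$25.67 interest = $1,309.27; pay $392.78 (+ $15.00 fee) → $916.49
Installment 2: $916.49 +$18.32 interest = $934.81; pay $280.44 → $654.37
Installment 3: $654.37 +$13.08 interest = $667.45; pay $200.23 → $467.22
Installment 4: $467.22 +$9.34 interest = $476.56; pay $142.96 → $333.60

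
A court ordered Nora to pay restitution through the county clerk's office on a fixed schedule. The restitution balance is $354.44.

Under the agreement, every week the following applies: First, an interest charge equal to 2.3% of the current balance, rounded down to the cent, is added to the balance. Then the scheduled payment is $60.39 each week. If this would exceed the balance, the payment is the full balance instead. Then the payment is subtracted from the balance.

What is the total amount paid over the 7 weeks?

# | Opening | Interest | Payment | End bal
1 | $354.44 | $8.15 | $60.39 | $302.20
2 | $302.20 | $6.95 | $60.39 | $248.76
3 | $248.76 | $5.72 | $60.39 | $194.09
4 | $194.09 | $4.46 | $60.39 | $138.16
5 | $138.16 | $3.17 | $60.39 | $80.94
6 | $80.94 | $1.86 | $60.39 | $22.41
7 | $22.41 | $0.51 | $22.92 | $0.00
Total paid: $385.26

$385.26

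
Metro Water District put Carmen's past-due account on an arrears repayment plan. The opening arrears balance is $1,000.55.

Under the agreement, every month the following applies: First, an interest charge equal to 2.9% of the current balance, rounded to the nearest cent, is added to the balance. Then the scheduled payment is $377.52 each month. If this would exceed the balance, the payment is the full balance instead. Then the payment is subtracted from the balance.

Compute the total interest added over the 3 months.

$56.44

# | Opening | Interest | Payment | End bal
1 | $1,000.55 | $29.02 | $377.52 | $652.05
2 | $652.05 | $18.91 | $377.52 | $293.44
3 | $293.44 | $8.51 | $301.95 | $0.00
Total interest: $29.02 + $18.91 + $8.51 = $56.44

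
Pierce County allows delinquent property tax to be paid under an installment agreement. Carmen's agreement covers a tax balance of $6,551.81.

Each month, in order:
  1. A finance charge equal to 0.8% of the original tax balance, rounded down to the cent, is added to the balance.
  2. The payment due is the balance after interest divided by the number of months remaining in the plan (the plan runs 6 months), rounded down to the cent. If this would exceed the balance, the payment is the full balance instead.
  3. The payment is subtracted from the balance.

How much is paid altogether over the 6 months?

Month 1: opening $6,551.81; interest $52.41 → $6,604.22; payment $1,100.70; balance $5,503.52
Month 2: opening $5,503.52; interest $52.41 → $5,555.93; payment $1,111.18; balance $4,444.75
Month 3: opening $4,444.75; interest $52.41 → $4,497.16; payment $1,124.29; balance $3,372.87
Month 4: opening $3,372.87; interest $52.41 → $3,425.28; payment $1,141.76; balance $2,283.52
Month 5: opening $2,283.52; interest $52.41 → $2,335.93; payment $1,167.96; balance $1,167.97
Month 6: opening $1,167.97; interest $52.41 → $1,220.38; payment $1,220.38; balance $0.00
Total paid: $6,866.27

$6,866.27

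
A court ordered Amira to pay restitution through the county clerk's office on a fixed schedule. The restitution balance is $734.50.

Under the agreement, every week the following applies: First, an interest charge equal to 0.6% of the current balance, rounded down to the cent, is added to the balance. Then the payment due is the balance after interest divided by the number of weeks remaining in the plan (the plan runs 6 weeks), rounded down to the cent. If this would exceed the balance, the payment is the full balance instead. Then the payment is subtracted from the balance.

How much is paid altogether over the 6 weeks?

$750.05

Week 1: opening $734.50; interest $4.40 → $738.90; payment $123.15; balance $615.75
Week 2: opening $615.75; interest $3.69 → $619.44; payment $123.88; balance $495.56
Week 3: opening $495.56; interest $2.97 → $498.53; payment $124.63; balance $373.90
Week 4: opening $373.90; interest $2.24 → $376.14; payment $125.38; balance $250.76
Week 5: opening $250.76; interest $1.50 → $252.26; payment $126.13; balance $126.13
Week 6: opening $126.13; interest $0.75 → $126.88; payment $126.88; balance $0.00
Total paid: $750.05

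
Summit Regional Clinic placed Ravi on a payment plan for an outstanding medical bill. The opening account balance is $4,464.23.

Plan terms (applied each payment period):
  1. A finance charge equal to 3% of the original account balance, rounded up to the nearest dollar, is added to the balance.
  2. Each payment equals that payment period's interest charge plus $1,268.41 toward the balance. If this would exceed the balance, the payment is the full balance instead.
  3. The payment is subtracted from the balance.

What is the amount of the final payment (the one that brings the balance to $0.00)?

Payment period 1: opening $4,464.23; interest $134.00 → $4,598.23; payment $1,402.41; balance $3,195.82
Payment period 2: opening $3,195.82; interest $134.00 → $3,329.82; payment $1,402.41; balance $1,927.41
Payment period 3: opening $1,927.41; interest $134.00 → $2,061.41; payment $1,402.41; balance $659.00
Payment period 4: opening $659.00; interest $134.00 → $793.00; payment $793.00; balance $0.00

$793.00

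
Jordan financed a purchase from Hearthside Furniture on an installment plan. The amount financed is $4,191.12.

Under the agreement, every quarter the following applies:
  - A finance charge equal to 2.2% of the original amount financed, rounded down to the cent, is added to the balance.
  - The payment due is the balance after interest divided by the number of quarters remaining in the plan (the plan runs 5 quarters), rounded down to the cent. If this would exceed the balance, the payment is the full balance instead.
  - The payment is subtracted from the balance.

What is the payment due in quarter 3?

Quarter 1: opening $4,191.12; interest $92.20 → $4,283.32; payment $856.66; balance $3,426.66
Quarter 2: opening $3,426.66; interest $92.20 → $3,518.86; payment $879.71; balance $2,639.15
Quarter 3: opening $2,639.15; interest $92.20 → $2,731.35; payment $910.45; balance $1,820.90

$910.45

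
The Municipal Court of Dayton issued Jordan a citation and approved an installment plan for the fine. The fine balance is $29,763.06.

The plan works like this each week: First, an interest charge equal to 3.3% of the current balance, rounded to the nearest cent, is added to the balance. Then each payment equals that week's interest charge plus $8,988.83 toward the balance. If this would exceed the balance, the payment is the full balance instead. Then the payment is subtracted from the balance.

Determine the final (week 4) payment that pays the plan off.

Week 1: opening $29,763.06; interest $982.18 → $30,745.24; payment $9,971.01; balance $20,774.23
Week 2: opening $20,774.23; interest $685.55 → $21,459.78; payment $9,674.38; balance $11,785.40
Week 3: opening $11,785.40; interest $388.92 → $12,174.32; payment $9,377.75; balance $2,796.57
Week 4: opening $2,796.57; interest $92.29 → $2,888.86; payment $2,888.86; balance $0.00

$2,888.86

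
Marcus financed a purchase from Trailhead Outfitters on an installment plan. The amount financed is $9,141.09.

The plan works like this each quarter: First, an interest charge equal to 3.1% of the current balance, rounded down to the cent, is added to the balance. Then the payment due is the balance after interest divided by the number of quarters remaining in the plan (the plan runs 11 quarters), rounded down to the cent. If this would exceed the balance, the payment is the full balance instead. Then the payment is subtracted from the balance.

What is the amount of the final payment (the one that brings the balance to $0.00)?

Quarter 1: $9,141.09 +$283.37 interest = $9,424.46; pay $856.76 → $8,567.70
Quarter 2: $8,567.70 +$265.59 interest = $8,833.29; pay $883.32 → $7,949.97
Quarter 3: $7,949.97 +$246.44 interest = $8,196.41; pay $910.71 → $7,285.70
Quarter 4: $7,285.70 +$225.85 interest = $7,511.55; pay $938.94 → $6,572.61
Quarter 5: $6,572.61 +$203.75 interest = $6,776.36; pay $968.05 → $5,808.31
Quarter 6: $5,808.31 +$180.05 interest = $5,988.36; pay $998.06 → $4,990.30
Quarter 7: $4,990.30 +$154.69 interest = $5,144.99; pay $1,028.99 → $4,116.00
Quarter 8: $4,116.00 +$127.59 interest = $4,243.59; pay $1,060.89 → $3,182.70
Quarter 9: $3,182.70 +$98.66 interest = $3,281.36; pay $1,093.78 → $2,187.58
Quarter 10: $2,187.58 +$67.81 interest = $2,255.39; pay $1,127.69 → $1,127.70
Quarter 11: $1,127.70 +$34.95 interest = $1,162.65; pay $1,162.65 → $0.00

$1,162.65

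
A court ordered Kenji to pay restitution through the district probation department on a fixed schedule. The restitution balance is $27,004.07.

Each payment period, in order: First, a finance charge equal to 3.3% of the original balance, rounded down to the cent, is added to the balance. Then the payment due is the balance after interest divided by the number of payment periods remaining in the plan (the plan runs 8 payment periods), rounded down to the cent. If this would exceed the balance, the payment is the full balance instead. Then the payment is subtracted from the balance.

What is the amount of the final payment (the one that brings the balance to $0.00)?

$5,797.48

Payment period 1: $27,004.07 +$891.13 interest = $27,895.20; pay $3,486.90 → $24,408.30
Payment period 2: $24,408.30 +$891.13 interest = $25,299.43; pay $3,614.20 → $21,685.23
Payment period 3: $21,685.23 +$891.13 interest = $22,576.36; pay $3,762.72 → $18,813.64
Payment period 4: $18,813.64 +$891.13 interest = $19,704.77; pay $3,940.95 → $15,763.82
Payment period 5: $15,763.82 +$891.13 interest = $16,654.95; pay $4,163.73 → $12,491.22
Payment period 6: $12,491.22 +$891.13 interest = $13,382.35; pay $4,460.78 → $8,921.57
Payment period 7: $8,921.57 +$891.13 interest = $9,812.70; pay $4,906.35 → $4,906.35
Payment period 8: $4,906.35 +$891.13 interest = $5,797.48; pay $5,797.48 → $0.00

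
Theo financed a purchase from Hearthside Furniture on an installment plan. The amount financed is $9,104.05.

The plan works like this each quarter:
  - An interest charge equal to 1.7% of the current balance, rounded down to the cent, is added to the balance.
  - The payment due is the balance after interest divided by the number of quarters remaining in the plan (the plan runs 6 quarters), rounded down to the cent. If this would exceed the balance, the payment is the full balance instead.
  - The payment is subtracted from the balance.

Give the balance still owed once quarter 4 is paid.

# | Opening | Interest | Payment | End bal
1 | $9,104.05 | $154.76 | $1,543.13 | $7,715.68
2 | $7,715.68 | $131.16 | $1,569.36 | $6,277.48
3 | $6,277.48 | $106.71 | $1,596.04 | $4,788.15
4 | $4,788.15 | $81.39 | $1,623.18 | $3,246.36

$3,246.36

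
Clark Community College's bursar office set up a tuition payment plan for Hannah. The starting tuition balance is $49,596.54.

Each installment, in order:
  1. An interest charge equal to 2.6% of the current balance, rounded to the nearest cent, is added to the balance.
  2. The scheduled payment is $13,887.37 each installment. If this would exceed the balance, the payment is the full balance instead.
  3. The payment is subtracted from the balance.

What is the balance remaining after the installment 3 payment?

$10,811.82

Installment 1: opening $49,596.54; interest $1,289.51 → $50,886.05; payment $13,887.37; balance $36,998.68
Installment 2: opening $36,998.68; interest $961.97 → $37,960.65; payment $13,887.37; balance $24,073.28
Installment 3: opening $24,073.28; interest $625.91 → $24,699.19; payment $13,887.37; balance $10,811.82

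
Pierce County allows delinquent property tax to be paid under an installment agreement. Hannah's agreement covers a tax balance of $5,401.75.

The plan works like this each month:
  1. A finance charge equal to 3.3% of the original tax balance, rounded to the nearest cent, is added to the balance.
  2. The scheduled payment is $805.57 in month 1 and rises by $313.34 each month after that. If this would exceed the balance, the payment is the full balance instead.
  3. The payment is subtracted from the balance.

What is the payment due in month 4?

Month 1: opening $5,401.75; interest $178.26 → $5,580.01; payment $805.57; balance $4,774.44
Month 2: opening $4,774.44; interest $178.26 → $4,952.70; payment $1,118.91; balance $3,833.79
Month 3: opening $3,833.79; interest $178.26 → $4,012.05; payment $1,432.25; balance $2,579.80
Month 4: opening $2,579.80; interest $178.26 → $2,758.06; payment $1,745.59; balance $1,012.47

$1,745.59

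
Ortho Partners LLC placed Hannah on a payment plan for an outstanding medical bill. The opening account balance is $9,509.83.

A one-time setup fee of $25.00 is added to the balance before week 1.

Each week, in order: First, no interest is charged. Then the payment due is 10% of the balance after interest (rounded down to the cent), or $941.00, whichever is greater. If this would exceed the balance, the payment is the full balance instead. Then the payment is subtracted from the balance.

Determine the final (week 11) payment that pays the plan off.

$112.35

Week 1: opening $9,534.83; payment $953.48; balance $8,581.35
Week 2: opening $8,581.35; payment $941.00; balance $7,640.35
Week 3: opening $7,640.35; payment $941.00; balance $6,699.35
Week 4: opening $6,699.35; payment $941.00; balance $5,758.35
Week 5: opening $5,758.35; payment $941.00; balance $4,817.35
Week 6: opening $4,817.35; payment $941.00; balance $3,876.35
Week 7: opening $3,876.35; payment $941.00; balance $2,935.35
Week 8: opening $2,935.35; payment $941.00; balance $1,994.35
Week 9: opening $1,994.35; payment $941.00; balance $1,053.35
Week 10: opening $1,053.35; payment $941.00; balance $112.35
Week 11: opening $112.35; payment $112.35; balance $0.00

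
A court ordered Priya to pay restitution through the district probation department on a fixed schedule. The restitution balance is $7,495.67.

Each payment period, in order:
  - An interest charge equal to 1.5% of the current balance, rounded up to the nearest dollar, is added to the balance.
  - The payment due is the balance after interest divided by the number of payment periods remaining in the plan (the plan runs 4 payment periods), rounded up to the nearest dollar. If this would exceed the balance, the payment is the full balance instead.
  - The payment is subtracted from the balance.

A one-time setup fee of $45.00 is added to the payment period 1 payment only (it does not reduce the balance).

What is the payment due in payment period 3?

$1,960.00

Payment period 1: opening $7,495.67; interest $113.00 → $7,608.67; payment $1,903.00 (+ $45.00 fee); balance $5,705.67
Payment period 2: opening $5,705.67; interest $86.00 → $5,791.67; payment $1,931.00; balance $3,860.67
Payment period 3: opening $3,860.67; interest $58.00 → $3,918.67; payment $1,960.00; balance $1,958.67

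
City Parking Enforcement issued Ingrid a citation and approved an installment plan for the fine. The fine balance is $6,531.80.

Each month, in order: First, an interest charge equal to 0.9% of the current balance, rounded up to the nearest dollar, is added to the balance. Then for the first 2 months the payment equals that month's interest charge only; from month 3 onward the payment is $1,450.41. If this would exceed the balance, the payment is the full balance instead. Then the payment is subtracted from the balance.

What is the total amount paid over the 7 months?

$6,819.80

Month 1: opening $6,531.80; interest $59.00 → $6,590.80; payment $59.00; balance $6,531.80
Month 2: opening $6,531.80; interest $59.00 → $6,590.80; payment $59.00; balance $6,531.80
Month 3: opening $6,531.80; interest $59.00 → $6,590.80; payment $1,450.41; balance $5,140.39
Month 4: opening $5,140.39; interest $47.00 → $5,187.39; payment $1,450.41; balance $3,736.98
Month 5: opening $3,736.98; interest $34.00 → $3,770.98; payment $1,450.41; balance $2,320.57
Month 6: opening $2,320.57; interest $21.00 → $2,341.57; payment $1,450.41; balance $891.16
Month 7: opening $891.16; interest $9.00 → $900.16; payment $900.16; balance $0.00
Total paid: $6,819.80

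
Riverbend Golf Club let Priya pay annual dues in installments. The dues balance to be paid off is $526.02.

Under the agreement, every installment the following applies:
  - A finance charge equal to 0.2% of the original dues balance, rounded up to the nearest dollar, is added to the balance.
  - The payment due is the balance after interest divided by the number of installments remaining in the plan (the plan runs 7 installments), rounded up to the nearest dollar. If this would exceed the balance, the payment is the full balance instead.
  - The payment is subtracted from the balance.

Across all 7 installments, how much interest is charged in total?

$14.00

Installment 1: opening $526.02; interest $2.00 → $528.02; payment $76.00; balance $452.02
Installment 2: opening $452.02; interest $2.00 → $454.02; payment $76.00; balance $378.02
Installment 3: opening $378.02; interest $2.00 → $380.02; payment $77.00; balance $303.02
Installment 4: opening $303.02; interest $2.00 → $305.02; payment $77.00; balance $228.02
Installment 5: opening $228.02; interest $2.00 → $230.02; payment $77.00; balance $153.02
Installment 6: opening $153.02; interest $2.00 → $155.02; payment $78.00; balance $77.02
Installment 7: opening $77.02; interest $2.00 → $79.02; payment $79.02; balance $0.00
Total interest: $2.00 + $2.00 + $2.00 + $2.00 + $2.00 + $2.00 + $2.00 = $14.00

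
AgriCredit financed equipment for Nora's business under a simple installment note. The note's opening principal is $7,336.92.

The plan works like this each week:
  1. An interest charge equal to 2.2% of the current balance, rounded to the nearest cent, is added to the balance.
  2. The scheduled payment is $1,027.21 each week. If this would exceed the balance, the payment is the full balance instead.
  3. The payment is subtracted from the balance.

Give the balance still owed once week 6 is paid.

Week 1: opening $7,336.92; interest $161.41 → $7,498.33; payment $1,027.21; balance $6,471.12
Week 2: opening $6,471.12; interest $142.36 → $6,613.48; payment $1,027.21; balance $5,586.27
Week 3: opening $5,586.27; interest $122.90 → $5,709.17; payment $1,027.21; balance $4,681.96
Week 4: opening $4,681.96; interest $103.00 → $4,784.96; payment $1,027.21; balance $3,757.75
Week 5: opening $3,757.75; interest $82.67 → $3,840.42; payment $1,027.21; balance $2,813.21
Week 6: opening $2,813.21; interest $61.89 → $2,875.10; payment $1,027.21; balance $1,847.89

$1,847.89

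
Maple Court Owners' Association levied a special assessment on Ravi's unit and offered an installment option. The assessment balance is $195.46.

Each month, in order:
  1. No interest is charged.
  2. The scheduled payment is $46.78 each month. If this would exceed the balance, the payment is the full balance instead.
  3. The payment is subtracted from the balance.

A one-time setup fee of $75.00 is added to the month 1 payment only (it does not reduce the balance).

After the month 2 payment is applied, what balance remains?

$101.90

Month 1: $195.46 − $46.78 (+ $75.00 fee) → $148.68
Month 2: $148.68 − $46.78 → $101.90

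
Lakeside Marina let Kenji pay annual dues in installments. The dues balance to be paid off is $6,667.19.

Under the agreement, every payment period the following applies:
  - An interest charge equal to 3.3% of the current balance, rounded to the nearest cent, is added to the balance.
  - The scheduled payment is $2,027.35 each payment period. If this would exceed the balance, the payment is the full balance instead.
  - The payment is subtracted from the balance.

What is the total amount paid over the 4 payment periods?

$7,181.48

Payment period 1: $6,667.19 +$220.02 interest = $6,887.21; pay $2,027.35 → $4,859.86
Payment period 2: $4,859.86 +$160.38 interest = $5,020.24; pay $2,027.35 → $2,992.89
Payment period 3: $2,992.89 +$98.77 interest = $3,091.66; pay $2,027.35 → $1,064.31
Payment period 4: $1,064.31 +$35.12 interest = $1,099.43; pay $1,099.43 → $0.00
Total paid: $7,181.48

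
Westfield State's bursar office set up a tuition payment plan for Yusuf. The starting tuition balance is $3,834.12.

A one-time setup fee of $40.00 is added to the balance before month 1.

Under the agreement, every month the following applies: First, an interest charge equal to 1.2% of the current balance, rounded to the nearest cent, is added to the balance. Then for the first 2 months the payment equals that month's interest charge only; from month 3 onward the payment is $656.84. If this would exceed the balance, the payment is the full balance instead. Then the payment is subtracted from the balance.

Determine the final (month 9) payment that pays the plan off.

Month 1: opening $3,874.12; interest $46.49 → $3,920.61; payment $46.49; balance $3,874.12
Month 2: opening $3,874.12; interest $46.49 → $3,920.61; payment $46.49; balance $3,874.12
Month 3: opening $3,874.12; interest $46.49 → $3,920.61; payment $656.84; balance $3,263.77
Month 4: opening $3,263.77; interest $39.17 → $3,302.94; payment $656.84; balance $2,646.10
Month 5: opening $2,646.10; interest $31.75 → $2,677.85; payment $656.84; balance $2,021.01
Month 6: opening $2,021.01; interest $24.25 → $2,045.26; payment $656.84; balance $1,388.42
Month 7: opening $1,388.42; interest $16.66 → $1,405.08; payment $656.84; balance $748.24
Month 8: opening $748.24; interest $8.98 → $757.22; payment $656.84; balance $100.38
Month 9: opening $100.38; interest $1.20 → $101.58; payment $101.58; balance $0.00

$101.58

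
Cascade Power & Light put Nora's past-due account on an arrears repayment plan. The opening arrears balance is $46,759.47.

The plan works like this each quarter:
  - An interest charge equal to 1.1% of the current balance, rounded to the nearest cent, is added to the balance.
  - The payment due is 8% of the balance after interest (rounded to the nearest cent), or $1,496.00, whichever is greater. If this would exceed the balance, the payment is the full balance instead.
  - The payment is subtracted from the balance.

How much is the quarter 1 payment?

$3,781.91

Quarter 1: opening $46,759.47; interest $514.35 → $47,273.82; payment $3,781.91; balance $43,491.91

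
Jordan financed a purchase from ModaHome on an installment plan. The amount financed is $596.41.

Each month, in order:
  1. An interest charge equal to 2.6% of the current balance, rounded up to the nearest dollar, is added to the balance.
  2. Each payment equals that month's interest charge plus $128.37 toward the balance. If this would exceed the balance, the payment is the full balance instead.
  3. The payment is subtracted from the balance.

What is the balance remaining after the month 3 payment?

Month 1: $596.41 +$16.00 interest = $612.41; pay $144.37 → $468.04
Month 2: $468.04 +$13.00 interest = $481.04; pay $141.37 → $339.67
Month 3: $339.67 +$9.00 interest = $348.67; pay $137.37 → $211.30

$211.30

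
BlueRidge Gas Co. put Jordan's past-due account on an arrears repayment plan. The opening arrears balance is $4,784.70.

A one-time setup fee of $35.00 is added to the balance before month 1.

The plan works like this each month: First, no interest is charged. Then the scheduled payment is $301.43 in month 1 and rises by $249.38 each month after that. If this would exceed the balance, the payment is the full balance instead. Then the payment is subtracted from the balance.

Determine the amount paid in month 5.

# | Opening | Payment | End bal
1 | $4,819.70 | $301.43 | $4,518.27
2 | $4,518.27 | $550.81 | $3,967.46
3 | $3,967.46 | $800.19 | $3,167.27
4 | $3,167.27 | $1,049.57 | $2,117.70
5 | $2,117.70 | $1,298.95 | $818.75

$1,298.95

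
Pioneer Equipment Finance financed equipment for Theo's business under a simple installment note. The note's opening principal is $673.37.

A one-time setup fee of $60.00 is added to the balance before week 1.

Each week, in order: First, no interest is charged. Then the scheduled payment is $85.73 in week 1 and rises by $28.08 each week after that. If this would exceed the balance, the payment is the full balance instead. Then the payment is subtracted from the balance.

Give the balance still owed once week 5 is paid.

Week 1: opening $733.37; payment $85.73; balance $647.64
Week 2: opening $647.64; payment $113.81; balance $533.83
Week 3: opening $533.83; payment $141.89; balance $391.94
Week 4: opening $391.94; payment $169.97; balance $221.97
Week 5: opening $221.97; payment $198.05; balance $23.92

$23.92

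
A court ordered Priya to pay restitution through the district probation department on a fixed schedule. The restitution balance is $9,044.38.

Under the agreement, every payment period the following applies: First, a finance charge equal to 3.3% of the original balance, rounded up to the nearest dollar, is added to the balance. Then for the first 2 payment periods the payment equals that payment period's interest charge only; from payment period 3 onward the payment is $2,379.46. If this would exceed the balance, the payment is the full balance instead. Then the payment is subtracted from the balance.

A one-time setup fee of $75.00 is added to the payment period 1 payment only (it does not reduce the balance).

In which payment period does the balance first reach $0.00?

Payment period 1: $9,044.38 +$299.00 interest = $9,343.38; pay $299.00 (+ $75.00 fee) → $9,044.38
Payment period 2: $9,044.38 +$299.00 interest = $9,343.38; pay $299.00 → $9,044.38
Payment period 3: $9,044.38 +$299.00 interest = $9,343.38; pay $2,379.46 → $6,963.92
Payment period 4: $6,963.92 +$299.00 interest = $7,262.92; pay $2,379.46 → $4,883.46
Payment period 5: $4,883.46 +$299.00 interest = $5,182.46; pay $2,379.46 → $2,803.00
Payment period 6: $2,803.00 +$299.00 interest = $3,102.00; pay $2,379.46 → $722.54
Payment period 7: $722.54 +$299.00 interest = $1,021.54; pay $1,021.54 → $0.00
Balance reaches $0.00 in payment period 7.

7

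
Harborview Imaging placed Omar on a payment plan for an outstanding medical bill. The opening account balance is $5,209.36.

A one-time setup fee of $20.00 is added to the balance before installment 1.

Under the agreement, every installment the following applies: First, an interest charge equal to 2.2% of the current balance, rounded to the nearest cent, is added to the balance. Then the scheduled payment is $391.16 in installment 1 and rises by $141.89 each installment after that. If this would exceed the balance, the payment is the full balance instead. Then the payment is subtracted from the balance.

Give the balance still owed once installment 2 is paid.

$4,529.17

# | Opening | Interest | Payment | End bal
1 | $5,229.36 | $115.05 | $391.16 | $4,953.25
2 | $4,953.25 | $108.97 | $533.05 | $4,529.17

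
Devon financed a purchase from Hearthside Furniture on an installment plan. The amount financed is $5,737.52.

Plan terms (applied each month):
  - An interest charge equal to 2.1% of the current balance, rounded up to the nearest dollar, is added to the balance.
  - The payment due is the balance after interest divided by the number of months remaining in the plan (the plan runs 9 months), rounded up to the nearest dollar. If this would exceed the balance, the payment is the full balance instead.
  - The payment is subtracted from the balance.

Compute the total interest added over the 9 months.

# | Opening | Interest | Payment | End bal
1 | $5,737.52 | $121.00 | $651.00 | $5,207.52
2 | $5,207.52 | $110.00 | $665.00 | $4,652.52
3 | $4,652.52 | $98.00 | $679.00 | $4,071.52
4 | $4,071.52 | $86.00 | $693.00 | $3,464.52
5 | $3,464.52 | $73.00 | $708.00 | $2,829.52
6 | $2,829.52 | $60.00 | $723.00 | $2,166.52
7 | $2,166.52 | $46.00 | $738.00 | $1,474.52
8 | $1,474.52 | $31.00 | $753.00 | $752.52
9 | $752.52 | $16.00 | $768.52 | $0.00
Total interest: $121.00 + $110.00 + $98.00 + $86.00 + $73.00 + $60.00 + $46.00 + $31.00 + $16.00 = $641.00

$641.00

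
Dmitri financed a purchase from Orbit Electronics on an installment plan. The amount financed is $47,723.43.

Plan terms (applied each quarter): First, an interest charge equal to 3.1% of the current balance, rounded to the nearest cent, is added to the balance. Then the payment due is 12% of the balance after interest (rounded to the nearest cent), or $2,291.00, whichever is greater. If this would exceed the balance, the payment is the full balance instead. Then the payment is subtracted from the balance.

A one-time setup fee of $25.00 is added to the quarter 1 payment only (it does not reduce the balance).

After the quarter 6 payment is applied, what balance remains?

Quarter 1: opening $47,723.43; interest $1,479.43 → $49,202.86; payment $5,904.34 (+ $25.00 fee); balance $43,298.52
Quarter 2: opening $43,298.52; interest $1,342.25 → $44,640.77; payment $5,356.89; balance $39,283.88
Quarter 3: opening $39,283.88; interest $1,217.80 → $40,501.68; payment $4,860.20; balance $35,641.48
Quarter 4: opening $35,641.48; interest $1,104.89 → $36,746.37; payment $4,409.56; balance $32,336.81
Quarter 5: opening $32,336.81; interest $1,002.44 → $33,339.25; payment $4,000.71; balance $29,338.54
Quarter 6: opening $29,338.54; interest $909.49 → $30,248.03; payment $3,629.76; balance $26,618.27

$26,618.27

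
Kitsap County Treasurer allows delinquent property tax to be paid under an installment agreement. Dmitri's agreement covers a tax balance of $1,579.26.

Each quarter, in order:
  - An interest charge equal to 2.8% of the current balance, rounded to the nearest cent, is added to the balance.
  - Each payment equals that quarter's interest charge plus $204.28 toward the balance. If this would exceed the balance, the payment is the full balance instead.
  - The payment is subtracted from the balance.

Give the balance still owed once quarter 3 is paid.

$966.42

# | Opening | Interest | Payment | End bal
1 | $1,579.26 | $44.22 | $248.50 | $1,374.98
2 | $1,374.98 | $38.50 | $242.78 | $1,170.70
3 | $1,170.70 | $32.78 | $237.06 | $966.42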